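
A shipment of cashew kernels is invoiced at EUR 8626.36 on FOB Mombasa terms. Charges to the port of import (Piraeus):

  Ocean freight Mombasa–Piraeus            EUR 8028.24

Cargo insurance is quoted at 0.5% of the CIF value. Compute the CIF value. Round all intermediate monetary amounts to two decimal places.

Let C be the CIF value. C = FOB price + freight + 0.5% × C
C − 0.5% × C = 8626.36 + 8028.24
0.995 × C = 16654.60
C = 16654.60 / 0.995 = 16738.29
Insurance premium = 0.5% × 16738.29 = 83.69

CIF value: EUR 16738.29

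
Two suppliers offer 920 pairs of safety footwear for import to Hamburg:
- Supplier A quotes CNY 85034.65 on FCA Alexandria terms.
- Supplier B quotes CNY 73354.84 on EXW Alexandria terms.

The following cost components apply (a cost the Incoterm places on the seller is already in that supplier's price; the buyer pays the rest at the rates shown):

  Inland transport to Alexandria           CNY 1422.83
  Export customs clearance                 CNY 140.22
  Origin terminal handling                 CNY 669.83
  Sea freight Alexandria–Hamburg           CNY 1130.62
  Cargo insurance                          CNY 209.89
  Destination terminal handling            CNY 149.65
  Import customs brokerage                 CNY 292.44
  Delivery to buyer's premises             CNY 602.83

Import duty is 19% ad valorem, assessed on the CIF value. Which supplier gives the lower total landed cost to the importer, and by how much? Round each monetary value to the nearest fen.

Supplier B is cheaper by CNY 12038.95

Supplier A (FCA):
CIF value = FCA price + origin terminal + freight + insurance = 85034.65 + 669.83 + 1130.62 + 209.89 = 87044.99
Import duty = 87044.99 × 19% = 16538.55
Buyer bears (A): 669.83 + 1130.62 + 209.89 + 149.65 + 292.44 + 602.83 = 3055.26
Landed cost (A) = invoice 85034.65 + 3055.26 + duty 16538.55 = 104628.46
Supplier B (EXW):
CIF value = EXW price + inland to port + export clearance + origin terminal + freight + insurance = 73354.84 + 1422.83 + 140.22 + 669.83 + 1130.62 + 209.89 = 76928.23
Import duty = 76928.23 × 19% = 14616.36
Buyer bears (B): 1422.83 + 140.22 + 669.83 + 1130.62 + 209.89 + 149.65 + 292.44 + 602.83 = 4618.31
Landed cost (B) = invoice 73354.84 + 4618.31 + duty 14616.36 = 92589.51
Difference = |104628.46 − 92589.51| = 12038.95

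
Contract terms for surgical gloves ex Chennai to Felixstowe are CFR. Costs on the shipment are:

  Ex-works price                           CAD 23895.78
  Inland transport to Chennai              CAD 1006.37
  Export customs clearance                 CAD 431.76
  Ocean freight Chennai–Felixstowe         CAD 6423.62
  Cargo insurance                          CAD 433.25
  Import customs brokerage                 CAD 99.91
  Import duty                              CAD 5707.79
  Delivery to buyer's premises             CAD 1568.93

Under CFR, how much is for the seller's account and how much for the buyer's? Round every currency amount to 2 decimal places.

CFR: the seller pays costs through ocean freight to the destination port, but not insurance.
Seller's account: goods 23895.78 + inland to port 1006.37 + export clearance 431.76 + freight 6423.62 = 31757.53
Buyer's account: insurance 433.25 + brokerage 99.91 + duty 5707.79 + delivery 1568.93 = 7809.88

Seller: CAD 31757.53; buyer: CAD 7809.88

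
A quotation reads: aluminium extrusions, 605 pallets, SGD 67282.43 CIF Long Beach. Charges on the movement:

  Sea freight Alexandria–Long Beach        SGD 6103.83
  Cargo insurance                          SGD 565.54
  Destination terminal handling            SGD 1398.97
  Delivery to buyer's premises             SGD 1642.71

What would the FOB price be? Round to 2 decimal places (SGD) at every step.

Not relevant to the conversion: delivery, destination terminal — on the buyer under both terms; not part of either seller's price.
From CIF to FOB, the seller no longer bears: freight, insurance.
FOB price = 67282.43 − 6103.83 − 565.54 = 60613.06

FOB price: SGD 60613.06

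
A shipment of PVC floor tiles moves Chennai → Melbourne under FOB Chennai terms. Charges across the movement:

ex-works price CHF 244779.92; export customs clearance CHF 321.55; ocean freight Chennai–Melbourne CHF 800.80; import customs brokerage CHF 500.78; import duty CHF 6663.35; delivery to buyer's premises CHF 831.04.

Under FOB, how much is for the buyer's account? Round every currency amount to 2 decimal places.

Buyer's account: CHF 8795.97

FOB: the seller bears costs until goods are on board at the origin port; the buyer bears freight, insurance and all costs thereafter.
Seller's account: goods 244779.92 + export clearance 321.55 = 245101.47
Buyer's account: freight 800.80 + brokerage 500.78 + duty 6663.35 + delivery 831.04 = 8795.97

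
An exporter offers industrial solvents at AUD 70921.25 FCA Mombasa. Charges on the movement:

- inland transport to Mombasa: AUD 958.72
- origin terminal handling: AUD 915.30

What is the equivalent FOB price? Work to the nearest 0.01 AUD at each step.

FOB price: AUD 71836.55

Not relevant to the conversion: inland to port — on the seller under both FCA and FOB; already in the FCA price and stays in the FOB price.
From FCA to FOB, the seller additionally bears: origin terminal.
FOB price = 70921.25 + 915.30 = 71836.55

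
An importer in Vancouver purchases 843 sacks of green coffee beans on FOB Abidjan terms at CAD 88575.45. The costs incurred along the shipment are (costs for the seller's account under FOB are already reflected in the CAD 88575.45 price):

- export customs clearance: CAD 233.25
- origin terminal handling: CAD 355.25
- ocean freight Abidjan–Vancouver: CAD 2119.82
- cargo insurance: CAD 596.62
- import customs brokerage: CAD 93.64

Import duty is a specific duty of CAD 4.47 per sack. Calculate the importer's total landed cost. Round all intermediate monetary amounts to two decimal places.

FOB: the seller bears costs until goods are on board at the origin port; the buyer bears freight, insurance and all costs thereafter.
Already in the invoice (seller's account under FOB): export clearance, origin terminal — exclude.
CIF value = FOB price + freight + insurance = 88575.45 + 2119.82 + 596.62 = 91291.89
Import duty = 843 × 4.47 = 3768.21
Buyer bears: freight 2119.82 + insurance 596.62 + brokerage 93.64 + duty 3768.21 = 6578.29
Landed cost = invoice 88575.45 + 6578.29 = 95153.74

Total landed cost: CAD 95153.74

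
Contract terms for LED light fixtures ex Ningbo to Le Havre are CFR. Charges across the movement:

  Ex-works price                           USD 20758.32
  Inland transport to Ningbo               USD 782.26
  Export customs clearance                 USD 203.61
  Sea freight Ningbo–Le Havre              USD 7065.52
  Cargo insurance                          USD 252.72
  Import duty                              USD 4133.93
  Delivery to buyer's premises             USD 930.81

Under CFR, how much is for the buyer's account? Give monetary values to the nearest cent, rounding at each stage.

CFR: the seller pays costs through ocean freight to the destination port, but not insurance.
Seller's account: goods 20758.32 + inland to port 782.26 + export clearance 203.61 + freight 7065.52 = 28809.71
Buyer's account: insurance 252.72 + duty 4133.93 + delivery 930.81 = 5317.46

Buyer's account: USD 5317.46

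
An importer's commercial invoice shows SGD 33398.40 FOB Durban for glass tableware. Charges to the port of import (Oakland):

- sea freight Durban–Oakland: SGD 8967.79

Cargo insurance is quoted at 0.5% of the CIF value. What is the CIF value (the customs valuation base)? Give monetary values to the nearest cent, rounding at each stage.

CIF value: SGD 42579.09

Let C be the CIF value. C = FOB price + freight + 0.5% × C
C − 0.5% × C = 33398.40 + 8967.79
0.995 × C = 42366.19
C = 42366.19 / 0.995 = 42579.09
Insurance premium = 0.5% × 42579.09 = 212.90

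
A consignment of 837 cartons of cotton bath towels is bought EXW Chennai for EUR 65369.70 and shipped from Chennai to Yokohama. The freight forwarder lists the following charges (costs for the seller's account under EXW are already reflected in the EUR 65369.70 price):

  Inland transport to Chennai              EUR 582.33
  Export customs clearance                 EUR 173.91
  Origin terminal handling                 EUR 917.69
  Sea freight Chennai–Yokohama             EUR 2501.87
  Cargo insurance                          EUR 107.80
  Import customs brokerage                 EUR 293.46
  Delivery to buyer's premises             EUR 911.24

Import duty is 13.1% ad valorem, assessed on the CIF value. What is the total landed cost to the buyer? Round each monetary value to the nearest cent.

Total landed cost: EUR 79982.58

EXW: the seller makes goods available at their premises; the buyer bears all onward costs.
CIF value = EXW price + inland to port + export clearance + origin terminal + freight + insurance = 65369.70 + 582.33 + 173.91 + 917.69 + 2501.87 + 107.80 = 69653.30
Import duty = 69653.30 × 13.1% = 9124.58
Buyer bears: inland to port 582.33 + export clearance 173.91 + origin terminal 917.69 + freight 2501.87 + insurance 107.80 + brokerage 293.46 + delivery 911.24 + duty 9124.58 = 14612.88
Landed cost = invoice 65369.70 + 14612.88 = 79982.58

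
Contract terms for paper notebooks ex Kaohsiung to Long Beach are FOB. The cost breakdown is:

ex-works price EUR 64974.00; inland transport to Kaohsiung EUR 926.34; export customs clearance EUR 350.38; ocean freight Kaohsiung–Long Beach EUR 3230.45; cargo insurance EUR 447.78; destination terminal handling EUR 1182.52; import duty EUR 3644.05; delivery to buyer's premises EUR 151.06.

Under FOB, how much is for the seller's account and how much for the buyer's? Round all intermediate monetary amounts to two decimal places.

Seller: EUR 66250.72; buyer: EUR 8655.86

FOB: the seller bears costs until goods are on board at the origin port; the buyer bears freight, insurance and all costs thereafter.
Seller's account: goods 64974.00 + inland to port 926.34 + export clearance 350.38 = 66250.72
Buyer's account: freight 3230.45 + insurance 447.78 + destination terminal 1182.52 + duty 3644.05 + delivery 151.06 = 8655.86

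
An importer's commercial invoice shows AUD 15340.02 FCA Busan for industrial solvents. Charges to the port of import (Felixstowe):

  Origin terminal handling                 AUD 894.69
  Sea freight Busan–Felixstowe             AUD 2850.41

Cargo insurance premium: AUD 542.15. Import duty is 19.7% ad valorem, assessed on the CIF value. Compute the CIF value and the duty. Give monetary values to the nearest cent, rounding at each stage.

CIF value: AUD 19627.27; import duty: AUD 3866.57

CIF = FCA price + pre-shipment costs + freight + insurance
CIF = 15340.02 + 894.69 + 2850.41 + 542.15 = 19627.27
Import duty = 19627.27 × 19.7% = 3866.57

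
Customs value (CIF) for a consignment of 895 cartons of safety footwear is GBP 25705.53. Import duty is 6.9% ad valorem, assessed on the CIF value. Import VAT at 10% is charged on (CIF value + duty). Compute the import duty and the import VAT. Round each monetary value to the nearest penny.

Import duty: GBP 1773.68; import VAT: GBP 2747.92

Import duty = 25705.53 × 6.9% = 1773.68
VAT base = CIF + duty = 25705.53 + 1773.68 = 27479.21
Import VAT = 27479.21 × 10% = 2747.92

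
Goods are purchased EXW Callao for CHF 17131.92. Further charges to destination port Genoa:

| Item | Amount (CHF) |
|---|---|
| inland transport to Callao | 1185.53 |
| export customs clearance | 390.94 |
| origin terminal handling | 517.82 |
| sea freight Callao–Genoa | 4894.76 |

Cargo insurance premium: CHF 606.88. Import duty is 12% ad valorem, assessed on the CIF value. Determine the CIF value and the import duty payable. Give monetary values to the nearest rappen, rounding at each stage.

CIF = EXW price + pre-shipment costs + freight + insurance
CIF = 17131.92 + 1185.53 + 390.94 + 517.82 + 4894.76 + 606.88 = 24727.85
Import duty = 24727.85 × 12% = 2967.34

CIF value: CHF 24727.85; import duty: CHF 2967.34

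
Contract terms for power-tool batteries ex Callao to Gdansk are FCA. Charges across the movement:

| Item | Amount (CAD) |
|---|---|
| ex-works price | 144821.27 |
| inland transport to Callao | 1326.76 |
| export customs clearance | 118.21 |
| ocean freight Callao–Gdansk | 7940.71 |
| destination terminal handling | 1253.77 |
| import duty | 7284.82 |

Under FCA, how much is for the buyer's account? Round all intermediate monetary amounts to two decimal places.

FCA: the seller delivers export-cleared goods to the carrier; the buyer bears costs from that point.
Seller's account: goods 144821.27 + inland to port 1326.76 + export clearance 118.21 = 146266.24
Buyer's account: freight 7940.71 + destination terminal 1253.77 + duty 7284.82 = 16479.30

Buyer's account: CAD 16479.30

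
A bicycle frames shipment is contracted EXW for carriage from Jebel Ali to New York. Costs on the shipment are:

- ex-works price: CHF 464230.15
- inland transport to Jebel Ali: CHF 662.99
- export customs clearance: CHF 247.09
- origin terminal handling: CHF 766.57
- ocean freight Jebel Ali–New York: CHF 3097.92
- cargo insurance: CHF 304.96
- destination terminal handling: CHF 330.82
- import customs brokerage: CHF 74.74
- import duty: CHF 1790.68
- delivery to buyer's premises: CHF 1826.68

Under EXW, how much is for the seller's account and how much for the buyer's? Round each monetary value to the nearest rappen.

EXW: the seller makes goods available at their premises; the buyer bears all onward costs.
Seller's account: goods 464230.15 = 464230.15
Buyer's account: inland to port 662.99 + export clearance 247.09 + origin terminal 766.57 + freight 3097.92 + insurance 304.96 + destination terminal 330.82 + brokerage 74.74 + duty 1790.68 + delivery 1826.68 = 9102.45

Seller: CHF 464230.15; buyer: CHF 9102.45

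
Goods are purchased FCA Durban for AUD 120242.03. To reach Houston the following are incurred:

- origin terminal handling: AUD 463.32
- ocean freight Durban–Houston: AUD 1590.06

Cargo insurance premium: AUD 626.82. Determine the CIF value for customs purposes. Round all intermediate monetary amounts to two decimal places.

CIF value: AUD 122922.23

CIF = FCA price + pre-shipment costs + freight + insurance
CIF = 120242.03 + 463.32 + 1590.06 + 626.82 = 122922.23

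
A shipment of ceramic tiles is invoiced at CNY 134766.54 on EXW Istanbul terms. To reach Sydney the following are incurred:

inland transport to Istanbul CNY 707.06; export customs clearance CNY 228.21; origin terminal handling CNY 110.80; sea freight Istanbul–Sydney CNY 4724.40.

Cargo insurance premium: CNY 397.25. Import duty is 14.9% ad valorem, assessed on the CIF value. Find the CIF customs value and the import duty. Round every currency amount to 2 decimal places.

CIF value: CNY 140934.26; import duty: CNY 20999.20

CIF = EXW price + pre-shipment costs + freight + insurance
CIF = 134766.54 + 707.06 + 228.21 + 110.80 + 4724.40 + 397.25 = 140934.26
Import duty = 140934.26 × 14.9% = 20999.20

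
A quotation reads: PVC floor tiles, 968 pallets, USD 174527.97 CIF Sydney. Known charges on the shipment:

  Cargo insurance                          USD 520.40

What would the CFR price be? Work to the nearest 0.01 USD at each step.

From CIF to CFR, the seller no longer bears: insurance.
CFR price = 174527.97 − 520.40 = 174007.57

CFR price: USD 174007.57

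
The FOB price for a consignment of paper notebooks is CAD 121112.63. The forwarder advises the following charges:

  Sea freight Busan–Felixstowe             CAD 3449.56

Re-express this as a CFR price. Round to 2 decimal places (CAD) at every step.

From FOB to CFR, the seller additionally bears: freight.
CFR price = 121112.63 + 3449.56 = 124562.19

CFR price: CAD 124562.19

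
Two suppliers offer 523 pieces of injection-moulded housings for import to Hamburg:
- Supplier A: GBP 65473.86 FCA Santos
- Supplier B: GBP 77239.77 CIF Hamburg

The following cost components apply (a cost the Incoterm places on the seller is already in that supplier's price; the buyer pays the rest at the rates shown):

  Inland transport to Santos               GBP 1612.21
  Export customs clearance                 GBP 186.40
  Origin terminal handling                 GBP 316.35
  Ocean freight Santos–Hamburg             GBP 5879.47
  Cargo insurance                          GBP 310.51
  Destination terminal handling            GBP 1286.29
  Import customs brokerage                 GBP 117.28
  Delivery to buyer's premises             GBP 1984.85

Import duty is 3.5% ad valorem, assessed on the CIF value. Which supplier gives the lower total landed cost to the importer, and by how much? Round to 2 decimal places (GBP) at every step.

Supplier A (FCA):
CIF value = FCA price + origin terminal + freight + insurance = 65473.86 + 316.35 + 5879.47 + 310.51 = 71980.19
Import duty = 71980.19 × 3.5% = 2519.31
Buyer bears (A): 316.35 + 5879.47 + 310.51 + 1286.29 + 117.28 + 1984.85 = 9894.75
Landed cost (A) = invoice 65473.86 + 9894.75 + duty 2519.31 = 77887.92
Supplier B (CIF):
The CIF price already equals the CIF value: 77239.77
Import duty = 77239.77 × 3.5% = 2703.39
Buyer bears (B): 1286.29 + 117.28 + 1984.85 = 3388.42
Landed cost (B) = invoice 77239.77 + 3388.42 + duty 2703.39 = 83331.58
Difference = |77887.92 − 83331.58| = 5443.66

Supplier A is cheaper by GBP 5443.66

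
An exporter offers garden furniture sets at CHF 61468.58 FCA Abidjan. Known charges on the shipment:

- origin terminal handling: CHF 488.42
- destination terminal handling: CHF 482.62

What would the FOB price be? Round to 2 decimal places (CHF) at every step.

FOB price: CHF 61957.00

Not relevant to the conversion: destination terminal — on the buyer under both terms; not part of either seller's price.
From FCA to FOB, the seller additionally bears: origin terminal.
FOB price = 61468.58 + 488.42 = 61957.00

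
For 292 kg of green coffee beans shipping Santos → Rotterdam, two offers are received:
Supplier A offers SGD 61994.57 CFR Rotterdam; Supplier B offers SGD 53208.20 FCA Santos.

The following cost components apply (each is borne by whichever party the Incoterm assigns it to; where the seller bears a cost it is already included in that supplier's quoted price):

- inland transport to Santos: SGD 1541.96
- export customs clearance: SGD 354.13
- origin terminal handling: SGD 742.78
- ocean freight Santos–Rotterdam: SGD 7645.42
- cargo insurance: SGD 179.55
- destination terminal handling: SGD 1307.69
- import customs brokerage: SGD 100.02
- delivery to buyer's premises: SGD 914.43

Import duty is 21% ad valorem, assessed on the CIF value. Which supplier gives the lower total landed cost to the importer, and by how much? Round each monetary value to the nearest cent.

Supplier A (CFR):
CIF value = CFR price + insurance = 61994.57 + 179.55 = 62174.12
Import duty = 62174.12 × 21% = 13056.57
Buyer bears (A): 179.55 + 1307.69 + 100.02 + 914.43 = 2501.69
Landed cost (A) = invoice 61994.57 + 2501.69 + duty 13056.57 = 77552.83
Supplier B (FCA):
CIF value = FCA price + origin terminal + freight + insurance = 53208.20 + 742.78 + 7645.42 + 179.55 = 61775.95
Import duty = 61775.95 × 21% = 12972.95
Buyer bears (B): 742.78 + 7645.42 + 179.55 + 1307.69 + 100.02 + 914.43 = 10889.89
Landed cost (B) = invoice 53208.20 + 10889.89 + duty 12972.95 = 77071.04
Difference = |77552.83 − 77071.04| = 481.79

Supplier B is cheaper by SGD 481.79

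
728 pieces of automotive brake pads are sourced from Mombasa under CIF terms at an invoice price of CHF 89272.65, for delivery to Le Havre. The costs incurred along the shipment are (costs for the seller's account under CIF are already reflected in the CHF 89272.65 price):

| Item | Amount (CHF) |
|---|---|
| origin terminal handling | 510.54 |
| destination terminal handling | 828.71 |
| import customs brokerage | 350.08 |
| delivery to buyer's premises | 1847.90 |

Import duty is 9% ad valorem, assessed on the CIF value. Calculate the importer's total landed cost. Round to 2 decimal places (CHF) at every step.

CIF: the seller pays costs through ocean freight and marine insurance to the destination port.
Already in the invoice (seller's account under CIF): origin terminal — exclude.
The CIF price already equals the CIF value: 89272.65
Import duty = 89272.65 × 9% = 8034.54
Buyer bears: destination terminal 828.71 + brokerage 350.08 + delivery 1847.90 + duty 8034.54 = 11061.23
Landed cost = invoice 89272.65 + 11061.23 = 100333.88

Total landed cost: CHF 100333.88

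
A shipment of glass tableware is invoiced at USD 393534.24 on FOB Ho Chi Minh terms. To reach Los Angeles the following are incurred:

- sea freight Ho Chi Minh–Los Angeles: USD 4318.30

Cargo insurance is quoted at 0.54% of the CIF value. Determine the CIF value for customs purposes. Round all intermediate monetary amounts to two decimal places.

Let C be the CIF value. C = FOB price + freight + 0.54% × C
C − 0.54% × C = 393534.24 + 4318.30
0.9946 × C = 397852.54
C = 397852.54 / 0.9946 = 400012.61
Insurance premium = 0.54% × 400012.61 = 2160.07

CIF value: USD 400012.61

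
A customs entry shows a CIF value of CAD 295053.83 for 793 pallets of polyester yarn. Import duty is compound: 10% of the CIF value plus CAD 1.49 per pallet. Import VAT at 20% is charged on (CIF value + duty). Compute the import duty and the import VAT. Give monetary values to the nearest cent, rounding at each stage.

Import duty: CAD 30686.95; import VAT: CAD 65148.16

Ad valorem component: 295053.83 × 10% = 29505.38
Specific component: 793 × 1.49 = 1181.57
Import duty = 29505.38 + 1181.57 = 30686.95
VAT base = CIF + duty = 295053.83 + 30686.95 = 325740.78
Import VAT = 325740.78 × 20% = 65148.16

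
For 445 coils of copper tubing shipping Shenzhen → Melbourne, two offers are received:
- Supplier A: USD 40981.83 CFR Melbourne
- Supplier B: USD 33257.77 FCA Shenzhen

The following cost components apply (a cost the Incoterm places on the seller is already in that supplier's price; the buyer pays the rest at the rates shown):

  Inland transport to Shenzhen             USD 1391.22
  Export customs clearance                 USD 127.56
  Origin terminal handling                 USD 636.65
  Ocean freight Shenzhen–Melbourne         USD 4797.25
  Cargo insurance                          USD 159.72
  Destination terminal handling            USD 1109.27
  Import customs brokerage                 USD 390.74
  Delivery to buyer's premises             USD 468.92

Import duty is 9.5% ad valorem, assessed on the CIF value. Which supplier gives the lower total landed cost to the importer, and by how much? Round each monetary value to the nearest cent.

Supplier A (CFR):
CIF value = CFR price + insurance = 40981.83 + 159.72 = 41141.55
Import duty = 41141.55 × 9.5% = 3908.45
Buyer bears (A): 159.72 + 1109.27 + 390.74 + 468.92 = 2128.65
Landed cost (A) = invoice 40981.83 + 2128.65 + duty 3908.45 = 47018.93
Supplier B (FCA):
CIF value = FCA price + origin terminal + freight + insurance = 33257.77 + 636.65 + 4797.25 + 159.72 = 38851.39
Import duty = 38851.39 × 9.5% = 3690.88
Buyer bears (B): 636.65 + 4797.25 + 159.72 + 1109.27 + 390.74 + 468.92 = 7562.55
Landed cost (B) = invoice 33257.77 + 7562.55 + duty 3690.88 = 44511.20
Difference = |47018.93 − 44511.20| = 2507.73

Supplier B is cheaper by USD 2507.73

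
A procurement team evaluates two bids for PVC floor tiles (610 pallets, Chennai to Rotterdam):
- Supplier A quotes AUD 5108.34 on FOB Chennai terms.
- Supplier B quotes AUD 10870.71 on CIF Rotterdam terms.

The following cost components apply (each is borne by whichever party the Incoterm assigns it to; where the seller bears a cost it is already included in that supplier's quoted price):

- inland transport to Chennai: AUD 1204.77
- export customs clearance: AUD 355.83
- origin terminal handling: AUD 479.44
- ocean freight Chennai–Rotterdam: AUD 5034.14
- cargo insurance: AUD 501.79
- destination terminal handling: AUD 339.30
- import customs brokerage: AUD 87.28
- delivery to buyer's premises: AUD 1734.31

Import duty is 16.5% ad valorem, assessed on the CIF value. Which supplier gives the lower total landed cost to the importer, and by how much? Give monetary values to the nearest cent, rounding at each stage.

Supplier A is cheaper by AUD 263.81

Supplier A (FOB):
CIF value = FOB price + freight + insurance = 5108.34 + 5034.14 + 501.79 = 10644.27
Import duty = 10644.27 × 16.5% = 1756.30
Buyer bears (A): 5034.14 + 501.79 + 339.30 + 87.28 + 1734.31 = 7696.82
Landed cost (A) = invoice 5108.34 + 7696.82 + duty 1756.30 = 14561.46
Supplier B (CIF):
The CIF price already equals the CIF value: 10870.71
Import duty = 10870.71 × 16.5% = 1793.67
Buyer bears (B): 339.30 + 87.28 + 1734.31 = 2160.89
Landed cost (B) = invoice 10870.71 + 2160.89 + duty 1793.67 = 14825.27
Difference = |14561.46 − 14825.27| = 263.81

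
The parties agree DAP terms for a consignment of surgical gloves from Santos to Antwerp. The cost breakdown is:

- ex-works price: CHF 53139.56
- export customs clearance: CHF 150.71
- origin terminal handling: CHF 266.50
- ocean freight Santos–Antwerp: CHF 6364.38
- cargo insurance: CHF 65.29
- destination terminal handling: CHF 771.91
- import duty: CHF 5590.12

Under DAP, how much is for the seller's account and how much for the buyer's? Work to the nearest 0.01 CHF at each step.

DAP: the seller bears all costs to the named destination except import duty and clearance.
Seller's account: goods 53139.56 + export clearance 150.71 + origin terminal 266.50 + freight 6364.38 + insurance 65.29 + destination terminal 771.91 = 60758.35
Buyer's account: duty 5590.12 = 5590.12

Seller: CHF 60758.35; buyer: CHF 5590.12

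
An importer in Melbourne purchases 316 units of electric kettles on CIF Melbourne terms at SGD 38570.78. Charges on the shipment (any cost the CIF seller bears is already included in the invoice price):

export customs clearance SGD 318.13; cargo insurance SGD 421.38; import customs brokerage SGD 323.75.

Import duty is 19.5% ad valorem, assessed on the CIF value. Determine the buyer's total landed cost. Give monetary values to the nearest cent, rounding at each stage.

Total landed cost: SGD 46415.83

CIF: the seller pays costs through ocean freight and marine insurance to the destination port.
Already in the invoice (seller's account under CIF): export clearance, insurance — exclude.
The CIF price already equals the CIF value: 38570.78
Import duty = 38570.78 × 19.5% = 7521.30
Buyer bears: brokerage 323.75 + duty 7521.30 = 7845.05
Landed cost = invoice 38570.78 + 7845.05 = 46415.83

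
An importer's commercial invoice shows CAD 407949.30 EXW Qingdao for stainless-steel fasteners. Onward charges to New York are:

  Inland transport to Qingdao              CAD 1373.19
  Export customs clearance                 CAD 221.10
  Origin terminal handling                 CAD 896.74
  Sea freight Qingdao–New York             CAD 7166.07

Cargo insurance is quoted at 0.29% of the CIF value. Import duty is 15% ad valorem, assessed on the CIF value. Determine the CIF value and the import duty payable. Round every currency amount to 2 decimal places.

CIF value: CAD 418820.98; import duty: CAD 62823.15

Let C be the CIF value. C = EXW price + pre-shipment costs + freight + 0.29% × C
C − 0.29% × C = 407949.30 + 1373.19 + 221.10 + 896.74 + 7166.07
0.9971 × C = 417606.40
C = 417606.40 / 0.9971 = 418820.98
Insurance premium = 0.29% × 418820.98 = 1214.58
Import duty = 418820.98 × 15% = 62823.15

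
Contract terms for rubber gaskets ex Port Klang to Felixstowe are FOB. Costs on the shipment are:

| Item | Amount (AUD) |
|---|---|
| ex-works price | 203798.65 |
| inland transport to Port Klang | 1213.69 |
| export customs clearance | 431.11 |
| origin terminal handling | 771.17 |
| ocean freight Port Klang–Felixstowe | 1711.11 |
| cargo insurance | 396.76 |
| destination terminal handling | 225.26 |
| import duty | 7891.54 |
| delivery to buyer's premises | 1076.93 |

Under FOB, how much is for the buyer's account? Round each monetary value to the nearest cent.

Buyer's account: AUD 11301.60

FOB: the seller bears costs until goods are on board at the origin port; the buyer bears freight, insurance and all costs thereafter.
Seller's account: goods 203798.65 + inland to port 1213.69 + export clearance 431.11 + origin terminal 771.17 = 206214.62
Buyer's account: freight 1711.11 + insurance 396.76 + destination terminal 225.26 + duty 7891.54 + delivery 1076.93 = 11301.60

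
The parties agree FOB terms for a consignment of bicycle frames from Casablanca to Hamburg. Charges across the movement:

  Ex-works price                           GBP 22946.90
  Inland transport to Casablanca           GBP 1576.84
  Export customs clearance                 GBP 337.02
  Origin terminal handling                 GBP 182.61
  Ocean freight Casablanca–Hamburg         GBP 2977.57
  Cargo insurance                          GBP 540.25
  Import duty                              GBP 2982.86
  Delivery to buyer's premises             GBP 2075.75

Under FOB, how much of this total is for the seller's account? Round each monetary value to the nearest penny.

Seller's account: GBP 25043.37

FOB: the seller bears costs until goods are on board at the origin port; the buyer bears freight, insurance and all costs thereafter.
Seller's account: goods 22946.90 + inland to port 1576.84 + export clearance 337.02 + origin terminal 182.61 = 25043.37
Buyer's account: freight 2977.57 + insurance 540.25 + duty 2982.86 + delivery 2075.75 = 8576.43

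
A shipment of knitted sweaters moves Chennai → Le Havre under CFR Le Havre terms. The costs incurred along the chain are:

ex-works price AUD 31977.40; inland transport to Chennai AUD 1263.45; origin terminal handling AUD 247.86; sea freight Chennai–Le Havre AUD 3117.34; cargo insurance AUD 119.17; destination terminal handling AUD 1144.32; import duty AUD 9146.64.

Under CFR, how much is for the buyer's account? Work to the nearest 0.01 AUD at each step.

Buyer's account: AUD 10410.13

CFR: the seller pays costs through ocean freight to the destination port, but not insurance.
Seller's account: goods 31977.40 + inland to port 1263.45 + origin terminal 247.86 + freight 3117.34 = 36606.05
Buyer's account: insurance 119.17 + destination terminal 1144.32 + duty 9146.64 = 10410.13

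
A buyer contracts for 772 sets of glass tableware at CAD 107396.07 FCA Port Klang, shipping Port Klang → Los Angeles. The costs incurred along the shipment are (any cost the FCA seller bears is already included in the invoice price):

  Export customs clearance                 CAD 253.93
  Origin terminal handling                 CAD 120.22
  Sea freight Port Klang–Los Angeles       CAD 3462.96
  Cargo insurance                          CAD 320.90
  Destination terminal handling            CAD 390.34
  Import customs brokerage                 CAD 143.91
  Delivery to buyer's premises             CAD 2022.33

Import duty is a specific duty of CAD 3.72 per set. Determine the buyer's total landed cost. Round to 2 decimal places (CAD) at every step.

FCA: the seller delivers export-cleared goods to the carrier; the buyer bears costs from that point.
Already in the invoice (seller's account under FCA): export clearance — exclude.
CIF value = FCA price + origin terminal + freight + insurance = 107396.07 + 120.22 + 3462.96 + 320.90 = 111300.15
Import duty = 772 × 3.72 = 2871.84
Buyer bears: origin terminal 120.22 + freight 3462.96 + insurance 320.90 + destination terminal 390.34 + brokerage 143.91 + delivery 2022.33 + duty 2871.84 = 9332.50
Landed cost = invoice 107396.07 + 9332.50 = 116728.57

Total landed cost: CAD 116728.57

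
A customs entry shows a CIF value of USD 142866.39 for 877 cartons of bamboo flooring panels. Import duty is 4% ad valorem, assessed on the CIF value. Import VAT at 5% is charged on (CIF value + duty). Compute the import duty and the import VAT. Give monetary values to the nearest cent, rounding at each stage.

Import duty = 142866.39 × 4% = 5714.66
VAT base = CIF + duty = 142866.39 + 5714.66 = 148581.05
Import VAT = 148581.05 × 5% = 7429.05

Import duty: USD 5714.66; import VAT: USD 7429.05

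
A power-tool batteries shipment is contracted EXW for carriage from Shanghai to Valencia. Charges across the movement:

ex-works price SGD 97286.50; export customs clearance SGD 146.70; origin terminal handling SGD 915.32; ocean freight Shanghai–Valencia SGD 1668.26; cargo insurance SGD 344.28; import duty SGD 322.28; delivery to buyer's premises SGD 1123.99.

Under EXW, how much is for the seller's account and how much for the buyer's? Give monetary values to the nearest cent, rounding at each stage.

EXW: the seller makes goods available at their premises; the buyer bears all onward costs.
Seller's account: goods 97286.50 = 97286.50
Buyer's account: export clearance 146.70 + origin terminal 915.32 + freight 1668.26 + insurance 344.28 + duty 322.28 + delivery 1123.99 = 4520.83

Seller: SGD 97286.50; buyer: SGD 4520.83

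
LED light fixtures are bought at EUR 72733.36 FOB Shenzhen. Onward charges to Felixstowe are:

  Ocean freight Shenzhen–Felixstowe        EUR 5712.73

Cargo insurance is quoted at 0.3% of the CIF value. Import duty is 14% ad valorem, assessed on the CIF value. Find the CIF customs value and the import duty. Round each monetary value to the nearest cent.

Let C be the CIF value. C = FOB price + freight + 0.3% × C
C − 0.3% × C = 72733.36 + 5712.73
0.997 × C = 78446.09
C = 78446.09 / 0.997 = 78682.14
Insurance premium = 0.3% × 78682.14 = 236.05
Import duty = 78682.14 × 14% = 11015.50

CIF value: EUR 78682.14; import duty: EUR 11015.50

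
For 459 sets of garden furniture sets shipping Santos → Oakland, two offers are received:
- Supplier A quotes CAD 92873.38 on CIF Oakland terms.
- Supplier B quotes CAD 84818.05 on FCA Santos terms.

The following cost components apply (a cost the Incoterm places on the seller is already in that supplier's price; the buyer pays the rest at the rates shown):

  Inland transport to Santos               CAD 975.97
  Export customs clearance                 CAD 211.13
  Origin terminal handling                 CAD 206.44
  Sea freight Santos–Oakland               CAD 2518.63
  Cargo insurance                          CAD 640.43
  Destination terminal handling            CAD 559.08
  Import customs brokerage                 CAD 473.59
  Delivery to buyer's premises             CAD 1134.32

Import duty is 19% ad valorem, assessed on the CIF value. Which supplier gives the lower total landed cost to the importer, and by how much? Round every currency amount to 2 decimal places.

Supplier A (CIF):
The CIF price already equals the CIF value: 92873.38
Import duty = 92873.38 × 19% = 17645.94
Buyer bears (A): 559.08 + 473.59 + 1134.32 = 2166.99
Landed cost (A) = invoice 92873.38 + 2166.99 + duty 17645.94 = 112686.31
Supplier B (FCA):
CIF value = FCA price + origin terminal + freight + insurance = 84818.05 + 206.44 + 2518.63 + 640.43 = 88183.55
Import duty = 88183.55 × 19% = 16754.87
Buyer bears (B): 206.44 + 2518.63 + 640.43 + 559.08 + 473.59 + 1134.32 = 5532.49
Landed cost (B) = invoice 84818.05 + 5532.49 + duty 16754.87 = 107105.41
Difference = |112686.31 − 107105.41| = 5580.90

Supplier B is cheaper by CAD 5580.90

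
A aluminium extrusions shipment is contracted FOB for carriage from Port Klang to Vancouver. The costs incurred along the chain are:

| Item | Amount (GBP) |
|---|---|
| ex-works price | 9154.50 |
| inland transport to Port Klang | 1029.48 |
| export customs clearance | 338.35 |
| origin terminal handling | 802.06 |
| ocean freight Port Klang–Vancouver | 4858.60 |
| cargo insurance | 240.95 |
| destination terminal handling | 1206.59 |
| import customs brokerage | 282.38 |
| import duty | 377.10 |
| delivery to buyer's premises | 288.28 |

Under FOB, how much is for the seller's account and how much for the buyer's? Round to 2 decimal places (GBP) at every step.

FOB: the seller bears costs until goods are on board at the origin port; the buyer bears freight, insurance and all costs thereafter.
Seller's account: goods 9154.50 + inland to port 1029.48 + export clearance 338.35 + origin terminal 802.06 = 11324.39
Buyer's account: freight 4858.60 + insurance 240.95 + destination terminal 1206.59 + brokerage 282.38 + duty 377.10 + delivery 288.28 = 7253.90

Seller: GBP 11324.39; buyer: GBP 7253.90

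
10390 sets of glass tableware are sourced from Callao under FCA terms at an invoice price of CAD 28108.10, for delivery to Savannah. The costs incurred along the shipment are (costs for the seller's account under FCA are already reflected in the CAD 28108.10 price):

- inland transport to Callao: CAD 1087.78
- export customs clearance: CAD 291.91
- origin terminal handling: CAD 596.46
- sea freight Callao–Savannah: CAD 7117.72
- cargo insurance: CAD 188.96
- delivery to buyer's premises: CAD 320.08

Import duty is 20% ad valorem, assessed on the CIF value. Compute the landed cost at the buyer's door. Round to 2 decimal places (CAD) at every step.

Total landed cost: CAD 43533.57

FCA: the seller delivers export-cleared goods to the carrier; the buyer bears costs from that point.
Already in the invoice (seller's account under FCA): inland to port, export clearance — exclude.
CIF value = FCA price + origin terminal + freight + insurance = 28108.10 + 596.46 + 7117.72 + 188.96 = 36011.24
Import duty = 36011.24 × 20% = 7202.25
Buyer bears: origin terminal 596.46 + freight 7117.72 + insurance 188.96 + delivery 320.08 + duty 7202.25 = 15425.47
Landed cost = invoice 28108.10 + 15425.47 = 43533.57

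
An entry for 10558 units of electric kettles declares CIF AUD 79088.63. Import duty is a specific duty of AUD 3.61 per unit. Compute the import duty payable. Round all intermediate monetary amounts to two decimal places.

Import duty = 10558 × 3.61 = 38114.38

Import duty: AUD 38114.38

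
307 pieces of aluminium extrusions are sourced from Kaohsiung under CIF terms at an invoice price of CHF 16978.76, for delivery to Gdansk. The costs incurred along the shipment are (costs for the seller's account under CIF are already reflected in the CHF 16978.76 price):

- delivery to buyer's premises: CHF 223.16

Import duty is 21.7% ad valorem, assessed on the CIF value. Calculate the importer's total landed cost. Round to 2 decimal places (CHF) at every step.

CIF: the seller pays costs through ocean freight and marine insurance to the destination port.
The CIF price already equals the CIF value: 16978.76
Import duty = 16978.76 × 21.7% = 3684.39
Buyer bears: delivery 223.16 + duty 3684.39 = 3907.55
Landed cost = invoice 16978.76 + 3907.55 = 20886.31

Total landed cost: CHF 20886.31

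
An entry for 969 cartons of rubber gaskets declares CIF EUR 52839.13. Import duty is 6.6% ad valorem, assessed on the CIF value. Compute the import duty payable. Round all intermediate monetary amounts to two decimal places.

Import duty: EUR 3487.38

Import duty = 52839.13 × 6.6% = 3487.38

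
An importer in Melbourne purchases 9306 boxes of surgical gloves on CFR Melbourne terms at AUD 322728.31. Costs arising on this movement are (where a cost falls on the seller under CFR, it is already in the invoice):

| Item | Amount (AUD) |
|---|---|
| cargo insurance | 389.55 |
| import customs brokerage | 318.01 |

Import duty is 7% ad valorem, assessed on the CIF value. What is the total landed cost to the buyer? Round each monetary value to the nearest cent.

CFR: the seller pays costs through ocean freight to the destination port, but not insurance.
CIF value = CFR price + insurance = 322728.31 + 389.55 = 323117.86
Import duty = 323117.86 × 7% = 22618.25
Buyer bears: insurance 389.55 + brokerage 318.01 + duty 22618.25 = 23325.81
Landed cost = invoice 322728.31 + 23325.81 = 346054.12

Total landed cost: AUD 346054.12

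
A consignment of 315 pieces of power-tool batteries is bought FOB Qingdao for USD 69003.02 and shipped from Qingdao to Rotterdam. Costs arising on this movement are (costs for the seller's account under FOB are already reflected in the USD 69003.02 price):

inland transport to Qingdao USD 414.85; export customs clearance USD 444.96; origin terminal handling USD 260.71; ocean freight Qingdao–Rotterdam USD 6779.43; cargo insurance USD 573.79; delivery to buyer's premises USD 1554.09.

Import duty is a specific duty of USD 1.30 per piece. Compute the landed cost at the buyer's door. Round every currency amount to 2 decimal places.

Total landed cost: USD 78319.83

FOB: the seller bears costs until goods are on board at the origin port; the buyer bears freight, insurance and all costs thereafter.
Already in the invoice (seller's account under FOB): inland to port, export clearance, origin terminal — exclude.
CIF value = FOB price + freight + insurance = 69003.02 + 6779.43 + 573.79 = 76356.24
Import duty = 315 × 1.30 = 409.50
Buyer bears: freight 6779.43 + insurance 573.79 + delivery 1554.09 + duty 409.50 = 9316.81
Landed cost = invoice 69003.02 + 9316.81 = 78319.83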